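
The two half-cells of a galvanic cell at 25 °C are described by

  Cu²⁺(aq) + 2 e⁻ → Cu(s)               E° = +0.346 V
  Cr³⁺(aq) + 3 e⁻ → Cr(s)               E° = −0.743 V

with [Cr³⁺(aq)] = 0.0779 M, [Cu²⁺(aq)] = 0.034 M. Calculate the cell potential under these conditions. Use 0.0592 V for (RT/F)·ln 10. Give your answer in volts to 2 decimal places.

The Cu²⁺/Cu couple has the more positive E°, so it is the cathode; Cr³⁺/Cr is the anode.
E°cell = E°cat − E°an = +0.346 − (−0.743) = +1.089 V; n = 6.
For the overall reaction 3 Cu²⁺(aq) + 2 Cr(s) → 3 Cu(s) + 2 Cr³⁺(aq), Q = [Cr³⁺(aq)]^2 / [Cu²⁺(aq)]^3 = 154, giving log Q = 2.189.
E = E° − (0.0592/n)·log Q = +1.089 − (0.0592/6)(2.189) = +1.07 V.

+1.07 V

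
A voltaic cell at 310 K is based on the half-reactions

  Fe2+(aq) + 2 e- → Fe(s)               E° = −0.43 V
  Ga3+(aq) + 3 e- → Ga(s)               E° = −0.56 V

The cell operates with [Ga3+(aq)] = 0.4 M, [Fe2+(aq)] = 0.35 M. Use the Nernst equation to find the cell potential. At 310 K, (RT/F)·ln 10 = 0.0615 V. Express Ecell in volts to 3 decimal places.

+0.124 V

Fe²⁺/Fe is reduced (cathode, E° = −0.43 V) and Ga³⁺/Ga is oxidized (anode).
The standard potential is −0.43 − (−0.56) = +0.13 V and the balanced reaction transfers n = 6 electrons.
The balanced reaction is 3 Fe2+(aq) + 2 Ga(s) → 3 Fe(s) + 2 Ga3+(aq), so Q = [Ga3+(aq)]^2 / [Fe2+(aq)]^3 = 3.73 and log Q = 0.572.
Applying E = E° − (RT ln10/nF)·log Q gives +0.13 − (0.0615/6)(0.572) = +0.124 V.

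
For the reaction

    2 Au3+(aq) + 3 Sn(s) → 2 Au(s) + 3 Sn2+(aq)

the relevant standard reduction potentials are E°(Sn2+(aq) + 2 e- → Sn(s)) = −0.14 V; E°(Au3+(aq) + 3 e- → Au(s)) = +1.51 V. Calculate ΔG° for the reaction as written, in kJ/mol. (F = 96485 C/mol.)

In the reaction as written Au3+(aq) is reduced, so the Au³⁺/Au couple is the cathode and Sn²⁺/Sn is the anode.
E°cell = +1.51 − (−0.14) = +1.65 V; balancing electrons gives n = 6.
ΔG° = −nFE°cell = −(6)(96485)(+1.65) J/mol = −955 kJ/mol.

−955 kJ/mol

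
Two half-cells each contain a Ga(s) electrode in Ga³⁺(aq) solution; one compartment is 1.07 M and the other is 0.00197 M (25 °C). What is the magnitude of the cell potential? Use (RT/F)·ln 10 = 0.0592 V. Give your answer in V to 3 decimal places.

For a concentration cell E°cell = 0, since both electrodes use the same couple.
The compartment with the higher Ga³⁺(aq) concentration (1.07 M) acts as the cathode; ions are reduced there and produced at the dilute (0.00197 M) anode.
With n = 3, Ecell = −(0.0592/3)·log([dilute]/[conc]) = −(0.0592/3)·log(0.00197/1.07) = +0.054 V.

0.054 V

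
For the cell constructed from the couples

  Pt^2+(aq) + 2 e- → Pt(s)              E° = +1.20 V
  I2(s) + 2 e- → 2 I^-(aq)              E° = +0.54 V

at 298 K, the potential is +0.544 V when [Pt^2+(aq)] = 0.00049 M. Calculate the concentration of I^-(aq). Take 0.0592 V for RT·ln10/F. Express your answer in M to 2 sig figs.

The Pt²⁺/Pt couple has the larger reduction potential, so it is the cathode: E°cell = +1.20 − (+0.54) = +0.66 V and n = 2.
Rearranging E = E° − (0.0592/n)·log Q gives log Q = 2(+0.66 − (+0.544))/0.0592 = 3.919.
Balancing electrons gives Pt^2+(aq) + 2 I^-(aq) → Pt(s) + I2(s); thus Q = 1 / ([Pt^2+(aq)]·[I^-(aq)]^2).
Substituting the known concentrations and solving, log [I^-(aq)] = −0.305 and [I^-(aq)] = 0.50 M.

0.50 M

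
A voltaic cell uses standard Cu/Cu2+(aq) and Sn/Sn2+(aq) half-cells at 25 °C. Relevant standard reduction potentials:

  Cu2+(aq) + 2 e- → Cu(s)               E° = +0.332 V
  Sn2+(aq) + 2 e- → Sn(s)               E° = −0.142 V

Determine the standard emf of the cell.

Of the two couples in this cell, the one with the more positive reduction potential is reduced at the cathode: here that is Cu²⁺/Cu (+0.332 V); Sn²⁺/Sn (−0.142 V) is the anode.
E°cell = E°(cathode) − E°(anode) = +0.332 − (−0.142) = +0.474 V.

+0.474 V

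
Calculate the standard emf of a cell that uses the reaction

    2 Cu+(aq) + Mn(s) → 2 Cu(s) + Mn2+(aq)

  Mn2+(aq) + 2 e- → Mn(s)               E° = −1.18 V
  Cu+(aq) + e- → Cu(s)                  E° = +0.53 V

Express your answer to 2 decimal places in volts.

Cu+(aq) gains electrons, so the Cu⁺/Cu couple is the cathode; the Mn²⁺/Mn couple is the anode.
E°cell = E°(cathode) − E°(anode) = +0.53 − (−1.18) = +1.71 V.
The positive value indicates the reaction is spontaneous as written.

+1.71 V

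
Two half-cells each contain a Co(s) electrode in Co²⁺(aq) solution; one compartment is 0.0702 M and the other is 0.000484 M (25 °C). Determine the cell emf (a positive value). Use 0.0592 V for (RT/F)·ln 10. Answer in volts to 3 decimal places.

0.064 V

For a concentration cell E°cell = 0, since both electrodes use the same couple.
The compartment with the higher Co²⁺(aq) concentration (0.0702 M) acts as the cathode; ions are reduced there and produced at the dilute (0.000484 M) anode.
With n = 2, Ecell = −(0.0592/2)·log([dilute]/[conc]) = −(0.0592/2)·log(0.000484/0.0702) = +0.064 V.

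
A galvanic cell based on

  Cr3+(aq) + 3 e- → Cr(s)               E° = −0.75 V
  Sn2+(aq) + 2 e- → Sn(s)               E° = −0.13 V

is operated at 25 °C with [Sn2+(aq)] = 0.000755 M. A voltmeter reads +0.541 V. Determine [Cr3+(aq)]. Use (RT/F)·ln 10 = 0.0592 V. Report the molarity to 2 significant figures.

Sn²⁺/Sn is the cathode (higher E°); E°cell = −0.13 − (−0.75) = +0.62 V with n = 6.
Since E = E° − (0.0592/n)·log Q, log Q = n(E° − E)/0.0592 = 8.007.
For 3 Sn2+(aq) + 2 Cr(s) → 3 Sn(s) + 2 Cr3+(aq), the reaction quotient is Q = [Cr3+(aq)]^2 / [Sn2+(aq)]^3.
Substituting the known concentrations and solving, log [Cr3+(aq)] = −0.680 and [Cr3+(aq)] = 0.21 M.

0.21 M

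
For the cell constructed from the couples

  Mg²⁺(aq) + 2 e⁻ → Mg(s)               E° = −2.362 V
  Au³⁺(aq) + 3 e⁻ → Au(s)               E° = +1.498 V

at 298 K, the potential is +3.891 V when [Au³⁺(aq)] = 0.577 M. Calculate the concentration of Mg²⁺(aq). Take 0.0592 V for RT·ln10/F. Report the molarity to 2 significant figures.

With Au³⁺/Au at the cathode and Mg²⁺/Mg at the anode, E°cell = +1.498 − (−2.362) = +3.860 V (n = 6).
From the Nernst equation, log Q = n(E° − E)/0.0592 = 6·(+3.860 − (+3.891))/0.0592 = −3.142.
The balanced reaction is 2 Au³⁺(aq) + 3 Mg(s) → 2 Au(s) + 3 Mg²⁺(aq), so Q = [Mg²⁺(aq)]^3 / [Au³⁺(aq)]^2.
Isolating [Mg²⁺(aq)] in Q = 10^{−3.142} yields log [Mg²⁺(aq)] = −1.207, i.e. 0.062 M.

0.062 M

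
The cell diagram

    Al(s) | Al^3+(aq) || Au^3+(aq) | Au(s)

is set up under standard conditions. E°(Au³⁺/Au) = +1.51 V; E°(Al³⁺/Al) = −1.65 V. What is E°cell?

By convention the left-hand electrode in cell notation is the anode (oxidation) and the right-hand electrode is the cathode (reduction).
E°cell = E°(right) − E°(left) = +1.51 − (−1.65) = +3.16 V.

+3.16 V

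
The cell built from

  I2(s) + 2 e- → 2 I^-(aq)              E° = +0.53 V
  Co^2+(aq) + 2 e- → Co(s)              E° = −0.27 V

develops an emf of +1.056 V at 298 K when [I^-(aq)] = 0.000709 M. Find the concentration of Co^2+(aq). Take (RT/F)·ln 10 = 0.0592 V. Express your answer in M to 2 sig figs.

0.0045 M

I₂/I⁻ is the cathode (higher E°); E°cell = +0.53 − (−0.27) = +0.80 V with n = 2.
Rearranging E = E° − (0.0592/n)·log Q gives log Q = 2(+0.80 − (+1.056))/0.0592 = −8.649.
The balanced reaction is I2(s) + Co(s) → 2 I^-(aq) + Co^2+(aq), so Q = [I^-(aq)]^2·[Co^2+(aq)].
Isolating [Co^2+(aq)] in Q = 10^{−8.649} yields log [Co^2+(aq)] = −2.350, i.e. 0.0045 M.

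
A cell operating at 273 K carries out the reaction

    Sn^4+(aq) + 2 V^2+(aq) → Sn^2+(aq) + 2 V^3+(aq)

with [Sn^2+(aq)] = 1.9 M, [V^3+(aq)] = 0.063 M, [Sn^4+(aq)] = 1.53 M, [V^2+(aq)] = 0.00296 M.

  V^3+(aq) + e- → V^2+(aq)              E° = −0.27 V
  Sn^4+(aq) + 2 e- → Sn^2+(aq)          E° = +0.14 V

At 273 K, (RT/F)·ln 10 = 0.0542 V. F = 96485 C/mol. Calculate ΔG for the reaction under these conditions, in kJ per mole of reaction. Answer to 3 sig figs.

−64.7 kJ/mol

E°cell = +0.14 − (−0.27) = +0.41 V; the balanced reaction transfers n = 2 electrons.
Q = ([Sn^2+(aq)]·[V^3+(aq)]^2) / ([Sn^4+(aq)]·[V^2+(aq)]^2) = 563, so log Q = 2.750 and E = +0.41 − (0.0542/2)(2.750) = +0.3355 V.
ΔG = −nFE = −(2)(96485)(+0.3355) J/mol = −64.7 kJ/mol.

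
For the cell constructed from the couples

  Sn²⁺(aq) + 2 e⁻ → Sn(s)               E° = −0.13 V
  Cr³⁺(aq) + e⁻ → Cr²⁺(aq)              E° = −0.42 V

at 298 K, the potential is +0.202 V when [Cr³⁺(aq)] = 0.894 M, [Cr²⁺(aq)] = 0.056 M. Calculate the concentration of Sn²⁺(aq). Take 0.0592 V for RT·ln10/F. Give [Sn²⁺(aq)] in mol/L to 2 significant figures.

Sn²⁺/Sn is the cathode (higher E°); E°cell = −0.13 − (−0.42) = +0.29 V with n = 2.
From the Nernst equation, log Q = n(E° − E)/0.0592 = 2·(+0.29 − (+0.202))/0.0592 = 2.973.
Balancing electrons gives Sn²⁺(aq) + 2 Cr²⁺(aq) → Sn(s) + 2 Cr³⁺(aq); thus Q = [Cr³⁺(aq)]^2 / ([Sn²⁺(aq)]·[Cr²⁺(aq)]^2).
Solving for the unknown gives log [Sn²⁺(aq)] = −0.567, so [Sn²⁺(aq)] ≈ 0.27 M.

0.27 M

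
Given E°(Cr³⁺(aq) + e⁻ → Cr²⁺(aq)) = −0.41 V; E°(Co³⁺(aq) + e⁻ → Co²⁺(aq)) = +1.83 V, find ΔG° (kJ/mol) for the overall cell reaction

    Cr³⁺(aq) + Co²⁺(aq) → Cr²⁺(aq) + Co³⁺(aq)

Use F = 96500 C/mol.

+216 kJ/mol

In the reaction as written Cr³⁺(aq) is reduced, so the Cr³⁺/Cr²⁺ couple is the cathode and Co³⁺/Co²⁺ is the anode.
E°cell = −0.41 − (+1.83) = −2.24 V; balancing electrons gives n = 1.
ΔG° = −nFE°cell = −(1)(96500)(−2.24) J/mol = +216 kJ/mol.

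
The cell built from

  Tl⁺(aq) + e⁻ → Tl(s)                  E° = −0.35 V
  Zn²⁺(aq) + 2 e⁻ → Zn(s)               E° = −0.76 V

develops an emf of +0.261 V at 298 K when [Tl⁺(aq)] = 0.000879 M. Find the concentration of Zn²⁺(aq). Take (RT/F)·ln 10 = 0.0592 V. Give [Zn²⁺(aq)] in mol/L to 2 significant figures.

With Tl⁺/Tl at the cathode and Zn²⁺/Zn at the anode, E°cell = −0.35 − (−0.76) = +0.41 V (n = 2).
Since E = E° − (0.0592/n)·log Q, log Q = n(E° − E)/0.0592 = 5.034.
The balanced reaction is 2 Tl⁺(aq) + Zn(s) → 2 Tl(s) + Zn²⁺(aq), so Q = [Zn²⁺(aq)] / [Tl⁺(aq)]^2.
Substituting the known concentrations and solving, log [Zn²⁺(aq)] = −1.078 and [Zn²⁺(aq)] = 0.084 M.

0.084 M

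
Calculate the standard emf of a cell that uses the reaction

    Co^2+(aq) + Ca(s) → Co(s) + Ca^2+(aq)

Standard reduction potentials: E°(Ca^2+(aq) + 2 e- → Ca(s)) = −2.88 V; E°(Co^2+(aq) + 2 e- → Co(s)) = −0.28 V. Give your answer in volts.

In the reaction as written, Co^2+(aq) is reduced (cathode) and Ca^2+(aq) is produced by oxidation at the anode.
E°cell = E°(cathode) − E°(anode) = −0.28 − (−2.88) = +2.60 V.

+2.60 V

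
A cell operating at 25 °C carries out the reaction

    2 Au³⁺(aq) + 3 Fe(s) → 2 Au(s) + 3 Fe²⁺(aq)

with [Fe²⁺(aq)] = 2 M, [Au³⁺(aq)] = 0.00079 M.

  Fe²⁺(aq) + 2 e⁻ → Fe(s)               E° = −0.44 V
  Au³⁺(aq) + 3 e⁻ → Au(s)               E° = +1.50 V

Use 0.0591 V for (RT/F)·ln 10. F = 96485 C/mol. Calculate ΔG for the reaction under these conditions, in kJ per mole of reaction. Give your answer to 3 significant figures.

The standard cell potential is +1.50 − (−0.44) = +1.94 V, with n = 6 electrons in the balanced equation.
Q = [Fe²⁺(aq)]^3 / [Au³⁺(aq)]^2 = 1.28×10^7, so log Q = 7.108 and E = +1.94 − (0.0591/6)(7.108) = +1.8700 V.
Then ΔG = −nFE = −6 × 96485 × +1.8700 J/mol = −1080 kJ/mol.

−1080 kJ/mol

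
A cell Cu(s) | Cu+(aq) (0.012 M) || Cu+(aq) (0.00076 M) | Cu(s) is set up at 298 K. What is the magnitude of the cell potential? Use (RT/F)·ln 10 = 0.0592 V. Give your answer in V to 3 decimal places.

0.071 V

For a concentration cell E°cell = 0, since both electrodes use the same couple.
The compartment with the higher Cu+(aq) concentration (0.012 M) acts as the cathode; ions are reduced there and produced at the dilute (0.00076 M) anode.
With n = 1, Ecell = −(0.0592/1)·log([dilute]/[conc]) = −(0.0592/1)·log(0.00076/0.012) = +0.071 V.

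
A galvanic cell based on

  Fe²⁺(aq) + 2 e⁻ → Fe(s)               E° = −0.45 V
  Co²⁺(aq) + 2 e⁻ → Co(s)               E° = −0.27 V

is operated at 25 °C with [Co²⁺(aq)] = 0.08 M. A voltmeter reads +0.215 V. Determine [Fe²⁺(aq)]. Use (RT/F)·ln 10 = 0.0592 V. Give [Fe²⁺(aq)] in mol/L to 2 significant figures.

With Co²⁺/Co at the cathode and Fe²⁺/Fe at the anode, E°cell = −0.27 − (−0.45) = +0.18 V (n = 2).
Since E = E° − (0.0592/n)·log Q, log Q = n(E° − E)/0.0592 = −1.182.
Balancing electrons gives Co²⁺(aq) + Fe(s) → Co(s) + Fe²⁺(aq); thus Q = [Fe²⁺(aq)] / [Co²⁺(aq)].
Isolating [Fe²⁺(aq)] in Q = 10^{−1.182} yields log [Fe²⁺(aq)] = −2.279, i.e. 0.0053 M.

0.0053 M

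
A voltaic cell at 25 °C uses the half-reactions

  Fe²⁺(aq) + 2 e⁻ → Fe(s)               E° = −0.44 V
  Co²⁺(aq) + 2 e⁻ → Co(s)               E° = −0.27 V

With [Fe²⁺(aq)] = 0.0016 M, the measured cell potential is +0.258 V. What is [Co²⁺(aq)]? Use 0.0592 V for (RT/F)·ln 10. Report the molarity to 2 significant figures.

The Co²⁺/Co couple has the larger reduction potential, so it is the cathode: E°cell = −0.27 − (−0.44) = +0.17 V and n = 2.
Rearranging E = E° − (0.0592/n)·log Q gives log Q = 2(+0.17 − (+0.258))/0.0592 = −2.973.
For Co²⁺(aq) + Fe(s) → Co(s) + Fe²⁺(aq), the reaction quotient is Q = [Fe²⁺(aq)] / [Co²⁺(aq)].
Isolating [Co²⁺(aq)] in Q = 10^{−2.973} yields log [Co²⁺(aq)] = 0.177, i.e. 1.5 M.

1.5 M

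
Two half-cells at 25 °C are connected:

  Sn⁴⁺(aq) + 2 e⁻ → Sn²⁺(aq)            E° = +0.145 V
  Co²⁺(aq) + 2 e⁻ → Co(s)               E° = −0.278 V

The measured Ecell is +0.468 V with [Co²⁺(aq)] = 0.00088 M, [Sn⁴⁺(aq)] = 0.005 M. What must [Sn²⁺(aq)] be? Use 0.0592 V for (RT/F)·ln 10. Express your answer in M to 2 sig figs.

0.17 M

With Sn⁴⁺/Sn²⁺ at the cathode and Co²⁺/Co at the anode, E°cell = +0.145 − (−0.278) = +0.423 V (n = 2).
From the Nernst equation, log Q = n(E° − E)/0.0592 = 2·(+0.423 − (+0.468))/0.0592 = −1.520.
Balancing electrons gives Sn⁴⁺(aq) + Co(s) → Sn²⁺(aq) + Co²⁺(aq); thus Q = ([Sn²⁺(aq)]·[Co²⁺(aq)]) / [Sn⁴⁺(aq)].
Isolating [Sn²⁺(aq)] in Q = 10^{−1.520} yields log [Sn²⁺(aq)] = −0.766, i.e. 0.17 M.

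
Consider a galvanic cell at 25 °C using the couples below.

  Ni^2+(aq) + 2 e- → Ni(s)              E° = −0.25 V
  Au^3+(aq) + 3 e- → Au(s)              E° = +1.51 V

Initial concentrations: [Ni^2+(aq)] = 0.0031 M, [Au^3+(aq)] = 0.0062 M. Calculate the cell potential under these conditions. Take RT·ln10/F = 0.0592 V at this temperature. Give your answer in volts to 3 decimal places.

+1.791 V

Au³⁺/Au is reduced (cathode, E° = +1.51 V) and Ni²⁺/Ni is oxidized (anode).
E°cell = +1.51 − (−0.25) = +1.76 V, with n = 6 electrons transferred.
For the overall reaction 2 Au^3+(aq) + 3 Ni(s) → 2 Au(s) + 3 Ni^2+(aq), Q = [Ni^2+(aq)]^3 / [Au^3+(aq)]^2 = 0.000775, giving log Q = −3.111.
Applying E = E° − (RT ln10/nF)·log Q gives +1.76 − (0.0592/6)(−3.111) = +1.791 V.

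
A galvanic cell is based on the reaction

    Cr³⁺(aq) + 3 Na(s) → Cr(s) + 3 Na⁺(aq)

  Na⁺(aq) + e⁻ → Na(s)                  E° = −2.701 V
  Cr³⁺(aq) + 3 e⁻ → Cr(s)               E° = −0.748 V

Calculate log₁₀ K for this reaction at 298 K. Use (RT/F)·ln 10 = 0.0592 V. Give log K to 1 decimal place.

log K = 99.0

The Cr³⁺/Cr couple is reduced (cathode); E°cell = −0.748 − (−2.701) = +1.953 V with n = 3.
At equilibrium E = 0, so log K = nE°cell / 0.0592 = (3)(+1.953) / 0.0592 = 99.0.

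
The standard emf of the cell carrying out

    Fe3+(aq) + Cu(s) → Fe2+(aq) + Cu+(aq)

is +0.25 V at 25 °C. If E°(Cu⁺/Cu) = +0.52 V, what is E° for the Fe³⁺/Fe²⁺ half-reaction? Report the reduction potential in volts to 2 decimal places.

In the reaction as written the Fe³⁺/Fe²⁺ couple is reduced (cathode) and Cu⁺/Cu is oxidized (anode), so E°cell = E°(Fe³⁺/Fe²⁺) − E°(Cu⁺/Cu).
E°(Fe³⁺/Fe²⁺) = E°cell + E°(anode) = +0.25 + (+0.52) = +0.77 V.

+0.77 V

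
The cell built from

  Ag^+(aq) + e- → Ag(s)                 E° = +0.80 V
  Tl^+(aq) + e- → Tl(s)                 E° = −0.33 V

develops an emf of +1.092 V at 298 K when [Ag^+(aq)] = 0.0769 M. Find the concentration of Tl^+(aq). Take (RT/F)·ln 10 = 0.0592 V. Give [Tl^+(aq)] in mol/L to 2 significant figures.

With Ag⁺/Ag at the cathode and Tl⁺/Tl at the anode, E°cell = +0.80 − (−0.33) = +1.13 V (n = 1).
Rearranging E = E° − (0.0592/n)·log Q gives log Q = 1(+1.13 − (+1.092))/0.0592 = 0.642.
Balancing electrons gives Ag^+(aq) + Tl(s) → Ag(s) + Tl^+(aq); thus Q = [Tl^+(aq)] / [Ag^+(aq)].
Substituting the known concentrations and solving, log [Tl^+(aq)] = −0.472 and [Tl^+(aq)] = 0.34 M.

0.34 M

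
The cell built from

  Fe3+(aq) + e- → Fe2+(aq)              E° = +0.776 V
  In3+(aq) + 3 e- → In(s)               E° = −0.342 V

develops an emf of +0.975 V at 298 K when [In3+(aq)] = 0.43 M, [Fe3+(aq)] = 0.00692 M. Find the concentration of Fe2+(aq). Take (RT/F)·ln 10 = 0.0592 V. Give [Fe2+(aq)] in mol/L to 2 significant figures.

2.4 M

Fe³⁺/Fe²⁺ is the cathode (higher E°); E°cell = +0.776 − (−0.342) = +1.118 V with n = 3.
Since E = E° − (0.0592/n)·log Q, log Q = n(E° − E)/0.0592 = 7.247.
For 3 Fe3+(aq) + In(s) → 3 Fe2+(aq) + In3+(aq), the reaction quotient is Q = ([Fe2+(aq)]^3·[In3+(aq)]) / [Fe3+(aq)]^3.
Solving for the unknown gives log [Fe2+(aq)] = 0.378, so [Fe2+(aq)] ≈ 2.4 M.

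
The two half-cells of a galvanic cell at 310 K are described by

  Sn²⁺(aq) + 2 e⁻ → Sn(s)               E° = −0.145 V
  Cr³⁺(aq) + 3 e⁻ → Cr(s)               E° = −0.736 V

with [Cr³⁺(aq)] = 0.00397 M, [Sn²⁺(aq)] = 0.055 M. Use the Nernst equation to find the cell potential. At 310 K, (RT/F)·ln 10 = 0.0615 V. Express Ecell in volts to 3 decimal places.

+0.601 V

Since E°(Sn²⁺/Sn) > E°(Cr³⁺/Cr), Sn²⁺/Sn serves as the cathode.
The standard potential is −0.145 − (−0.736) = +0.591 V and the balanced reaction transfers n = 6 electrons.
Balancing gives 3 Sn²⁺(aq) + 2 Cr(s) → 3 Sn(s) + 2 Cr³⁺(aq); hence Q = [Cr³⁺(aq)]^2 / [Sn²⁺(aq)]^3 = 0.0947 (log Q = −1.024).
E = E° − (0.0615/n)·log Q = +0.591 − (0.0615/6)(−1.024) = +0.601 V.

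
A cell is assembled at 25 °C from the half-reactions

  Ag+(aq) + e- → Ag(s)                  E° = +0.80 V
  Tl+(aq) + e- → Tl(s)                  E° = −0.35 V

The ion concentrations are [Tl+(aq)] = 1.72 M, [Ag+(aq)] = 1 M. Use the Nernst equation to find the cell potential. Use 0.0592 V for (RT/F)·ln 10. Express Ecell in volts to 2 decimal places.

The Ag⁺/Ag couple has the more positive E°, so it is the cathode; Tl⁺/Tl is the anode.
E°cell = +0.80 − (−0.35) = +1.15 V, with n = 1 electron transferred.
Balancing gives Ag+(aq) + Tl(s) → Ag(s) + Tl+(aq); hence Q = [Tl+(aq)] / [Ag+(aq)] = 1.72 (log Q = 0.236).
Applying E = E° − (RT ln10/nF)·log Q gives +1.15 − (0.0592/1)(0.236) = +1.14 V.

+1.14 V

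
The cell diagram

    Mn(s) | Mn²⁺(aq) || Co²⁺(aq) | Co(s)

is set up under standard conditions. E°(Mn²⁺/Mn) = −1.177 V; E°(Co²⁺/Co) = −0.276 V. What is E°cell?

By convention the left-hand electrode in cell notation is the anode (oxidation) and the right-hand electrode is the cathode (reduction).
E°cell = E°(right) − E°(left) = −0.276 − (−1.177) = +0.901 V.

+0.901 V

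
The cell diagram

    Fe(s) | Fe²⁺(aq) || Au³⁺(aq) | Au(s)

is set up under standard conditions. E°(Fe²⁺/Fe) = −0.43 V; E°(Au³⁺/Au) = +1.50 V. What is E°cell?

+1.93 V

By convention the left-hand electrode in cell notation is the anode (oxidation) and the right-hand electrode is the cathode (reduction).
E°cell = E°(right) − E°(left) = +1.50 − (−0.43) = +1.93 V.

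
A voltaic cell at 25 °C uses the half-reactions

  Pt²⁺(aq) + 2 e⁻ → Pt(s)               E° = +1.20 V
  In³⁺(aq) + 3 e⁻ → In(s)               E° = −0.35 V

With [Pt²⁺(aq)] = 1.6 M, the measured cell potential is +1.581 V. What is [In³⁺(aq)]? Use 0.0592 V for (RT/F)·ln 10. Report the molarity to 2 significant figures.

Pt²⁺/Pt is the cathode (higher E°); E°cell = +1.20 − (−0.35) = +1.55 V with n = 6.
From the Nernst equation, log Q = n(E° − E)/0.0592 = 6·(+1.55 − (+1.581))/0.0592 = −3.142.
For 3 Pt²⁺(aq) + 2 In(s) → 3 Pt(s) + 2 In³⁺(aq), the reaction quotient is Q = [In³⁺(aq)]^2 / [Pt²⁺(aq)]^3.
Isolating [In³⁺(aq)] in Q = 10^{−3.142} yields log [In³⁺(aq)] = −1.265, i.e. 0.054 M.

0.054 M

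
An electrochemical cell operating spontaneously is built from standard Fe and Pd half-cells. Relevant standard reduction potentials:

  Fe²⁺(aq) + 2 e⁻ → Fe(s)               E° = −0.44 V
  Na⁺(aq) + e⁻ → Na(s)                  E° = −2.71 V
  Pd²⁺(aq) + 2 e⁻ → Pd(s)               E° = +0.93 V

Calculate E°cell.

Of the two couples in this cell, the one with the more positive reduction potential is reduced at the cathode: here that is Pd²⁺/Pd (+0.93 V); Fe²⁺/Fe (−0.44 V) is the anode.
E°cell = E°(cathode) − E°(anode) = +0.93 − (−0.44) = +1.37 V.

+1.37 V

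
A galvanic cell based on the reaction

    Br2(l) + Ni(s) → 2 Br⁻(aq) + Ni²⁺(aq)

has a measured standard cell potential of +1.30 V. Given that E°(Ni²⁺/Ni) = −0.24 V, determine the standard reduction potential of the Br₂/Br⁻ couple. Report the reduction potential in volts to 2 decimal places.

+1.06 V

In the reaction as written the Br₂/Br⁻ couple is reduced (cathode) and Ni²⁺/Ni is oxidized (anode), so E°cell = E°(Br₂/Br⁻) − E°(Ni²⁺/Ni).
E°(Br₂/Br⁻) = E°cell + E°(anode) = +1.30 + (−0.24) = +1.06 V.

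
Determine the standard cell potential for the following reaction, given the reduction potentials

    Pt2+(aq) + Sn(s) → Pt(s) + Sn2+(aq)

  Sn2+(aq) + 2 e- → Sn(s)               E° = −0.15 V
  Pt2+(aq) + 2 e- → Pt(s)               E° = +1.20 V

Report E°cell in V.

In the reaction as written, Pt2+(aq) is reduced (cathode) and Sn2+(aq) is produced by oxidation at the anode.
E°cell = E°(cathode) − E°(anode) = +1.20 − (−0.15) = +1.35 V.

+1.35 V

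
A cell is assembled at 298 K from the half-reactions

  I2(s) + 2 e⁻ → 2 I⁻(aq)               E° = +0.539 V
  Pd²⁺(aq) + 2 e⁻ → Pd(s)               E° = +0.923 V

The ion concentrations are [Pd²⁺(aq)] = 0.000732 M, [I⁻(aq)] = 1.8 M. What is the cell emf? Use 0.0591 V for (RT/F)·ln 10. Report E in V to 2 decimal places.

+0.31 V

Pd²⁺/Pd is reduced (cathode, E° = +0.923 V) and I₂/I⁻ is oxidized (anode).
E°cell = +0.923 − (+0.539) = +0.384 V, with n = 2 electrons transferred.
For the overall reaction Pd²⁺(aq) + 2 I⁻(aq) → Pd(s) + I2(s), Q = 1 / ([Pd²⁺(aq)]·[I⁻(aq)]^2) = 422, giving log Q = 2.625.
Applying E = E° − (RT ln10/nF)·log Q gives +0.384 − (0.0591/2)(2.625) = +0.31 V.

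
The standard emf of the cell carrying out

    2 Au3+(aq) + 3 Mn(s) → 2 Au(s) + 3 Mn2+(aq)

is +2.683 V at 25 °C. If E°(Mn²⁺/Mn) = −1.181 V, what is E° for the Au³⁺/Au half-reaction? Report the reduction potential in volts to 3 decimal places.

+1.502 V

In the reaction as written the Au³⁺/Au couple is reduced (cathode) and Mn²⁺/Mn is oxidized (anode), so E°cell = E°(Au³⁺/Au) − E°(Mn²⁺/Mn).
E°(Au³⁺/Au) = E°cell + E°(anode) = +2.683 + (−1.181) = +1.502 V.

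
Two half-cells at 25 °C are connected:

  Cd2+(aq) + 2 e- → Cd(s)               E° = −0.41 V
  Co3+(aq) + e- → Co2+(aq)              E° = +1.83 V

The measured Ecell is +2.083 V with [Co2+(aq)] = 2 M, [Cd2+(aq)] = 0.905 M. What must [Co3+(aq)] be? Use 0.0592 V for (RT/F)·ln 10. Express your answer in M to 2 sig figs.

0.0042 M

The Co³⁺/Co²⁺ couple has the larger reduction potential, so it is the cathode: E°cell = +1.83 − (−0.41) = +2.24 V and n = 2.
Rearranging E = E° − (0.0592/n)·log Q gives log Q = 2(+2.24 − (+2.083))/0.0592 = 5.304.
Balancing electrons gives 2 Co3+(aq) + Cd(s) → 2 Co2+(aq) + Cd2+(aq); thus Q = ([Co2+(aq)]^2·[Cd2+(aq)]) / [Co3+(aq)]^2.
Isolating [Co3+(aq)] in Q = 10^{5.304} yields log [Co3+(aq)] = −2.373, i.e. 0.0042 M.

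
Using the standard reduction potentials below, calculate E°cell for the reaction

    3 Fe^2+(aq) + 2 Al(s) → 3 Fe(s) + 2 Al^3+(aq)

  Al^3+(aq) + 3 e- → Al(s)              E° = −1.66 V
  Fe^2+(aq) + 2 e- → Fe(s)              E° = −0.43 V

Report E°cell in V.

Fe^2+(aq) gains electrons, so the Fe²⁺/Fe couple is the cathode; the Al³⁺/Al couple is the anode.
E°cell = E°(cathode) − E°(anode) = −0.43 − (−1.66) = +1.23 V.
The positive value indicates the reaction is spontaneous as written.

+1.23 V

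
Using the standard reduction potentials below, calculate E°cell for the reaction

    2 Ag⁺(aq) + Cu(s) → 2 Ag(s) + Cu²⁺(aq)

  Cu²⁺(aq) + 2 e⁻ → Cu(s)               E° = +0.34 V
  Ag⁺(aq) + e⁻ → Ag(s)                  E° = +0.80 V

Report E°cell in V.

Ag⁺(aq) gains electrons, so the Ag⁺/Ag couple is the cathode; the Cu²⁺/Cu couple is the anode.
E°cell = E°(cathode) − E°(anode) = +0.80 − (+0.34) = +0.46 V.
The positive value indicates the reaction is spontaneous as written.

+0.46 V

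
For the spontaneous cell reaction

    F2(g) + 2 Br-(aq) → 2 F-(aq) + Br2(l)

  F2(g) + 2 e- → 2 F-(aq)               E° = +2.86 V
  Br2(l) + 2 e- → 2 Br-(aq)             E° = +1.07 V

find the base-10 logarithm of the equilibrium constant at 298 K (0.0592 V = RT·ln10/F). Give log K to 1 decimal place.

log K = 60.5

The F₂/F⁻ couple is reduced (cathode); E°cell = +2.86 − (+1.07) = +1.79 V with n = 2.
At equilibrium E = 0, so log K = nE°cell / 0.0592 = (2)(+1.79) / 0.0592 = 60.5.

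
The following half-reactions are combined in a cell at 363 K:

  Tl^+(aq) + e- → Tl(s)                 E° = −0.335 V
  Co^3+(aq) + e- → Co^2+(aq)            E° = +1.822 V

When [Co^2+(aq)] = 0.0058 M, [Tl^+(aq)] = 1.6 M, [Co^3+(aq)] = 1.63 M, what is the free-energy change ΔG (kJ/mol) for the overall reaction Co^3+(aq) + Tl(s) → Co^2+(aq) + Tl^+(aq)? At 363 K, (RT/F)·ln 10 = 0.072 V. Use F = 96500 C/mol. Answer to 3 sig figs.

The standard cell potential is +1.822 − (−0.335) = +2.157 V, with n = 1 electron in the balanced equation.
Q = ([Co^2+(aq)]·[Tl^+(aq)]) / [Co^3+(aq)] = 0.00569, so log Q = −2.245 and E = +2.157 − (0.072/1)(−2.245) = +2.3186 V.
ΔG = −nFE = −(1)(96500)(+2.3186) J/mol = −224 kJ/mol.

−224 kJ/mol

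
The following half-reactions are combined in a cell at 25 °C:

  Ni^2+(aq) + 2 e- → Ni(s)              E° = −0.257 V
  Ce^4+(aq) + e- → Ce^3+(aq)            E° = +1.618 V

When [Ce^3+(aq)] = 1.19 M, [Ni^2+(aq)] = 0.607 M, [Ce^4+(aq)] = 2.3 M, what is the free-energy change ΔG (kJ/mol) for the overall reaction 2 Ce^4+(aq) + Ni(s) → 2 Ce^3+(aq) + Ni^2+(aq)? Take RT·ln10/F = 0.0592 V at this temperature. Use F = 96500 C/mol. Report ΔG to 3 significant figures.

The standard cell potential is +1.618 − (−0.257) = +1.875 V, with n = 2 electrons in the balanced equation.
Q = ([Ce^3+(aq)]^2·[Ni^2+(aq)]) / [Ce^4+(aq)]^2 = 0.162, so log Q = −0.789 and E = +1.875 − (0.0592/2)(−0.789) = +1.8984 V.
Then ΔG = −nFE = −2 × 96500 × +1.8984 J/mol = −366 kJ/mol.

−366 kJ/mol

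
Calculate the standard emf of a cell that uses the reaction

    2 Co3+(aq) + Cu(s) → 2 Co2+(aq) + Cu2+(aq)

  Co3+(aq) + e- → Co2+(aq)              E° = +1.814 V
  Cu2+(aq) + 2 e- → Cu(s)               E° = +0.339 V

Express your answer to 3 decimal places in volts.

+1.475 V

Co3+(aq) gains electrons, so the Co³⁺/Co²⁺ couple is the cathode; the Cu²⁺/Cu couple is the anode.
E°cell = E°(cathode) − E°(anode) = +1.814 − (+0.339) = +1.475 V.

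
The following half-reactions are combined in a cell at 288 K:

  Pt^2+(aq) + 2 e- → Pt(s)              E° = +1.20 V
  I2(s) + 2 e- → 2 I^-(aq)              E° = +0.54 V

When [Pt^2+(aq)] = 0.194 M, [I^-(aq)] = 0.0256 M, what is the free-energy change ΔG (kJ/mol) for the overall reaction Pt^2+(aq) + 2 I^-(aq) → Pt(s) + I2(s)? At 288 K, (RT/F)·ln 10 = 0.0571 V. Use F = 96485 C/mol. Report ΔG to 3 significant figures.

The standard cell potential is +1.20 − (+0.54) = +0.66 V, with n = 2 electrons in the balanced equation.
The reaction quotient is 1 / ([Pt^2+(aq)]·[I^-(aq)]^2) = 7.87×10^3; by Nernst, E = +0.66 − (0.0571/2)(3.896) = +0.5488 V.
Then ΔG = −nFE = −2 × 96485 × +0.5488 J/mol = −106 kJ/mol.

−106 kJ/mol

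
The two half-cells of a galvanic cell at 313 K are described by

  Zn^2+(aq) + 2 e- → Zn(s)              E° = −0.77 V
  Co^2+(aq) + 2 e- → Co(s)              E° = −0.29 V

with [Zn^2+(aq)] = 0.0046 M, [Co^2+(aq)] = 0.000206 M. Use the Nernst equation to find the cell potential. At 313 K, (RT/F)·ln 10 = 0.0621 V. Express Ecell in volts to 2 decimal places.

+0.44 V

Since E°(Co²⁺/Co) > E°(Zn²⁺/Zn), Co²⁺/Co serves as the cathode.
E°cell = −0.29 − (−0.77) = +0.48 V, with n = 2 electrons transferred.
Balancing gives Co^2+(aq) + Zn(s) → Co(s) + Zn^2+(aq); hence Q = [Zn^2+(aq)] / [Co^2+(aq)] = 22.3 (log Q = 1.349).
By the Nernst equation, E = +0.48 − (0.0621/2)·(1.349) = +0.44 V.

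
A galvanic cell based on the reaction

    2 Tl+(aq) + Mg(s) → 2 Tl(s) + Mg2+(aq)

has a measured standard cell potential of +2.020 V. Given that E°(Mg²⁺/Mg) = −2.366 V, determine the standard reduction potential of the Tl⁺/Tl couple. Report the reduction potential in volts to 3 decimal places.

−0.346 V

In the reaction as written the Tl⁺/Tl couple is reduced (cathode) and Mg²⁺/Mg is oxidized (anode), so E°cell = E°(Tl⁺/Tl) − E°(Mg²⁺/Mg).
E°(Tl⁺/Tl) = E°cell + E°(anode) = +2.020 + (−2.366) = −0.346 V.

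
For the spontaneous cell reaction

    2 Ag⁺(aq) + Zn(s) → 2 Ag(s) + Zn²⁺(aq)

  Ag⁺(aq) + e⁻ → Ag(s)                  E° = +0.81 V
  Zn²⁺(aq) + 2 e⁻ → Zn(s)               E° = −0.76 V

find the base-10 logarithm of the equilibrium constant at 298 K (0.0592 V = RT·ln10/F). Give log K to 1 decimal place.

The Ag⁺/Ag couple is reduced (cathode); E°cell = +0.81 − (−0.76) = +1.57 V with n = 2.
At equilibrium E = 0, so log K = nE°cell / 0.0592 = (2)(+1.57) / 0.0592 = 53.0.

log K = 53.0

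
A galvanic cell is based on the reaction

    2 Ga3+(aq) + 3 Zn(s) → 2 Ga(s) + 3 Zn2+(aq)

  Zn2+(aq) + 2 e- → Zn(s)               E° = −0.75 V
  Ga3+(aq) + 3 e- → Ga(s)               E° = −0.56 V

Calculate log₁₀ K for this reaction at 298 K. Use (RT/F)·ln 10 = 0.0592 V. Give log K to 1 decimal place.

The Ga³⁺/Ga couple is reduced (cathode); E°cell = −0.56 − (−0.75) = +0.19 V with n = 6.
At equilibrium E = 0, so log K = nE°cell / 0.0592 = (6)(+0.19) / 0.0592 = 19.3.

log K = 19.3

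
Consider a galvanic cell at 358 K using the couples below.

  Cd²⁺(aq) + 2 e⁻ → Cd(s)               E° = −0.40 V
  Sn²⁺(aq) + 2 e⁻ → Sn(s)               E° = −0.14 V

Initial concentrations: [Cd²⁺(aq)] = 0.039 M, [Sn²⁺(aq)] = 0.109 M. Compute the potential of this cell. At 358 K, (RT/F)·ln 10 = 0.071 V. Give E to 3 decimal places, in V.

The Sn²⁺/Sn couple has the more positive E°, so it is the cathode; Cd²⁺/Cd is the anode.
E°cell = −0.14 − (−0.40) = +0.26 V, with n = 2 electrons transferred.
For the overall reaction Sn²⁺(aq) + Cd(s) → Sn(s) + Cd²⁺(aq), Q = [Cd²⁺(aq)] / [Sn²⁺(aq)] = 0.358, giving log Q = −0.446.
E = E° − (0.071/n)·log Q = +0.26 − (0.071/2)(−0.446) = +0.276 V.

+0.276 V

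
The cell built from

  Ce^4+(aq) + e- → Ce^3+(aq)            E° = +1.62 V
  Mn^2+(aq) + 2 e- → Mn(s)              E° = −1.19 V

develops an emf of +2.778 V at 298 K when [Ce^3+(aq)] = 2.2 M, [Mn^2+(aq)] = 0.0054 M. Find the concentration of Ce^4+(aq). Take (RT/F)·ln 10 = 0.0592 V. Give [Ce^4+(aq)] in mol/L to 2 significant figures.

0.047 M

With Ce⁴⁺/Ce³⁺ at the cathode and Mn²⁺/Mn at the anode, E°cell = +1.62 − (−1.19) = +2.81 V (n = 2).
Since E = E° − (0.0592/n)·log Q, log Q = n(E° − E)/0.0592 = 1.081.
For 2 Ce^4+(aq) + Mn(s) → 2 Ce^3+(aq) + Mn^2+(aq), the reaction quotient is Q = ([Ce^3+(aq)]^2·[Mn^2+(aq)]) / [Ce^4+(aq)]^2.
Substituting the known concentrations and solving, log [Ce^4+(aq)] = −1.332 and [Ce^4+(aq)] = 0.047 M.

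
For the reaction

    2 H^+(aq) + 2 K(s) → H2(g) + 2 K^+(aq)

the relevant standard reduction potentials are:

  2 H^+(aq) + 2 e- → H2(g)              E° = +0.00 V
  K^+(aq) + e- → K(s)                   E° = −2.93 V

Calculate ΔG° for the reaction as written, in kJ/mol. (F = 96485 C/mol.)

In the reaction as written H^+(aq) is reduced, so the 2H⁺/H₂ couple is the cathode and K⁺/K is the anode.
E°cell = +0.00 − (−2.93) = +2.93 V; balancing electrons gives n = 2.
ΔG° = −nFE°cell = −(2)(96485)(+2.93) J/mol = −565 kJ/mol.

−565 kJ/mol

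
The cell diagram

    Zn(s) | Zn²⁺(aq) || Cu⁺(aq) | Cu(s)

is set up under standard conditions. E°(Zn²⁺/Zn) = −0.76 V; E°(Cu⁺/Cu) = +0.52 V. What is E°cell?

+1.28 V

By convention the left-hand electrode in cell notation is the anode (oxidation) and the right-hand electrode is the cathode (reduction).
E°cell = E°(right) − E°(left) = +0.52 − (−0.76) = +1.28 V.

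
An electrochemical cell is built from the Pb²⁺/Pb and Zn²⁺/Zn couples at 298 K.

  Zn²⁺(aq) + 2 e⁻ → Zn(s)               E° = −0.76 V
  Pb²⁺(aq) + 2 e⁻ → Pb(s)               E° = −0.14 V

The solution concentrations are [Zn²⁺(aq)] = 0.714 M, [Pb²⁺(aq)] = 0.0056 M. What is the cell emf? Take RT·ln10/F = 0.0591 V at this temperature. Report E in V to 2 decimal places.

The Pb²⁺/Pb couple has the more positive E°, so it is the cathode; Zn²⁺/Zn is the anode.
E°cell = E°cat − E°an = −0.14 − (−0.76) = +0.62 V; n = 2.
The balanced reaction is Pb²⁺(aq) + Zn(s) → Pb(s) + Zn²⁺(aq), so Q = [Zn²⁺(aq)] / [Pb²⁺(aq)] = 128 and log Q = 2.106.
Applying E = E° − (RT ln10/nF)·log Q gives +0.62 − (0.0591/2)(2.106) = +0.56 V.

+0.56 V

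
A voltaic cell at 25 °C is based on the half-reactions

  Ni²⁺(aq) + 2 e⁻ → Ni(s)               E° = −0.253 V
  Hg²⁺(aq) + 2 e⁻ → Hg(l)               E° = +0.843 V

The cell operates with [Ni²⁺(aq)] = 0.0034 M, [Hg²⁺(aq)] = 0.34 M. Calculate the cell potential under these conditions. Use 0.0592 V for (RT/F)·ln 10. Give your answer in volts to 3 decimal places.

+1.155 V

The Hg²⁺/Hg couple has the more positive E°, so it is the cathode; Ni²⁺/Ni is the anode.
E°cell = +0.843 − (−0.253) = +1.096 V, with n = 2 electrons transferred.
For the overall reaction Hg²⁺(aq) + Ni(s) → Hg(l) + Ni²⁺(aq), Q = [Ni²⁺(aq)] / [Hg²⁺(aq)] = 0.01, giving log Q = −2.000.
E = E° − (0.0592/n)·log Q = +1.096 − (0.0592/2)(−2.000) = +1.155 V.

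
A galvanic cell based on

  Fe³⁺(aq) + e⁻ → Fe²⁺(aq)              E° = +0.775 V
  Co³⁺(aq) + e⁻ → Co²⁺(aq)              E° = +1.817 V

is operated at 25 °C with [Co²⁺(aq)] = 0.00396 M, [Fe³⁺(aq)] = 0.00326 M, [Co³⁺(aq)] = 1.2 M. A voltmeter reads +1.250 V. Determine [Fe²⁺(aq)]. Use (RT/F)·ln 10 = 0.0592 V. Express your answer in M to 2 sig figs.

0.035 M

Co³⁺/Co²⁺ is the cathode (higher E°); E°cell = +1.817 − (+0.775) = +1.042 V with n = 1.
From the Nernst equation, log Q = n(E° − E)/0.0592 = 1·(+1.042 − (+1.250))/0.0592 = −3.514.
Balancing electrons gives Co³⁺(aq) + Fe²⁺(aq) → Co²⁺(aq) + Fe³⁺(aq); thus Q = ([Co²⁺(aq)]·[Fe³⁺(aq)]) / ([Co³⁺(aq)]·[Fe²⁺(aq)]).
Isolating [Fe²⁺(aq)] in Q = 10^{−3.514} yields log [Fe²⁺(aq)] = −1.454, i.e. 0.035 M.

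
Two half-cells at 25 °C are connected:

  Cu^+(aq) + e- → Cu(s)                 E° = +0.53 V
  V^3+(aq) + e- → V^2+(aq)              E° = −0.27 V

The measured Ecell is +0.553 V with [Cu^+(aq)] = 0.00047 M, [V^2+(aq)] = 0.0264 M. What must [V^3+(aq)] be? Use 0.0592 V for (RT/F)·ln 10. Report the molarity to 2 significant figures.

With Cu⁺/Cu at the cathode and V³⁺/V²⁺ at the anode, E°cell = +0.53 − (−0.27) = +0.80 V (n = 1).
Rearranging E = E° − (0.0592/n)·log Q gives log Q = 1(+0.80 − (+0.553))/0.0592 = 4.172.
Balancing electrons gives Cu^+(aq) + V^2+(aq) → Cu(s) + V^3+(aq); thus Q = [V^3+(aq)] / ([Cu^+(aq)]·[V^2+(aq)]).
Substituting the known concentrations and solving, log [V^3+(aq)] = −0.734 and [V^3+(aq)] = 0.18 M.

0.18 M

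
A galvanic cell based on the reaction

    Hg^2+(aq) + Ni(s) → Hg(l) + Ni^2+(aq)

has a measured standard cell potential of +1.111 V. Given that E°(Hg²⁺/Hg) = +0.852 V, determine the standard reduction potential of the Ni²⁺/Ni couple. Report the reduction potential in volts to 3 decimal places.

−0.259 V

In the reaction as written the Hg²⁺/Hg couple is reduced (cathode) and Ni²⁺/Ni is oxidized (anode), so E°cell = E°(Hg²⁺/Hg) − E°(Ni²⁺/Ni).
E°(Ni²⁺/Ni) = E°(cathode) − E°cell = +0.852 − (+1.111) = −0.259 V.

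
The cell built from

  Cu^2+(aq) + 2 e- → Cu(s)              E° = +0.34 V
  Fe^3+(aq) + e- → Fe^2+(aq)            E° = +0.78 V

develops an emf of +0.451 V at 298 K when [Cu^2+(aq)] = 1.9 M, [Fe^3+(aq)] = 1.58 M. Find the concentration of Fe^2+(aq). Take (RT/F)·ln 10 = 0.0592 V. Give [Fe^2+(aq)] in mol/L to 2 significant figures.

With Fe³⁺/Fe²⁺ at the cathode and Cu²⁺/Cu at the anode, E°cell = +0.78 − (+0.34) = +0.44 V (n = 2).
Rearranging E = E° − (0.0592/n)·log Q gives log Q = 2(+0.44 − (+0.451))/0.0592 = −0.372.
For 2 Fe^3+(aq) + Cu(s) → 2 Fe^2+(aq) + Cu^2+(aq), the reaction quotient is Q = ([Fe^2+(aq)]^2·[Cu^2+(aq)]) / [Fe^3+(aq)]^2.
Substituting the known concentrations and solving, log [Fe^2+(aq)] = −0.127 and [Fe^2+(aq)] = 0.75 M.

0.75 M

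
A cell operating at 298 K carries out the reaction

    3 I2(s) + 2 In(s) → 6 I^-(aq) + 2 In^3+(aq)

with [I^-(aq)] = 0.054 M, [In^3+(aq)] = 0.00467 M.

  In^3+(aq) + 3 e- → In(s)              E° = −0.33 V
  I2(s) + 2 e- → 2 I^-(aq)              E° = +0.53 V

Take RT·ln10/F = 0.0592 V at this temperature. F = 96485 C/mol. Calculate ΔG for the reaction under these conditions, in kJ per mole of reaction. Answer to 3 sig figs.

−568 kJ/mol

The standard cell potential is +0.53 − (−0.33) = +0.86 V, with n = 6 electrons in the balanced equation.
The reaction quotient is [I^-(aq)]^6·[In^3+(aq)]^2 = 5.41×10^−13; by Nernst, E = +0.86 − (0.0592/6)(−12.267) = +0.9810 V.
ΔG = −nFE = −(6)(96485)(+0.9810) J/mol = −568 kJ/mol.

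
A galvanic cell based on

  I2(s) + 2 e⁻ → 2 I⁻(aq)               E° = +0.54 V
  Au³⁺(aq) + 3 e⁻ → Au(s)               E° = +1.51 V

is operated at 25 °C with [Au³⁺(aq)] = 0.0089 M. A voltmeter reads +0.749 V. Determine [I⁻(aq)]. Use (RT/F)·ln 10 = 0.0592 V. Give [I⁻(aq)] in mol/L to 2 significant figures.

The Au³⁺/Au couple has the larger reduction potential, so it is the cathode: E°cell = +1.51 − (+0.54) = +0.97 V and n = 6.
From the Nernst equation, log Q = n(E° − E)/0.0592 = 6·(+0.97 − (+0.749))/0.0592 = 22.399.
Balancing electrons gives 2 Au³⁺(aq) + 6 I⁻(aq) → 2 Au(s) + 3 I2(s); thus Q = 1 / ([Au³⁺(aq)]^2·[I⁻(aq)]^6).
Isolating [I⁻(aq)] in Q = 10^{22.399} yields log [I⁻(aq)] = −3.050, i.e. 0.00089 M.

0.00089 M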